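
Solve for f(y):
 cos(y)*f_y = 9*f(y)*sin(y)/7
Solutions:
 f(y) = C1/cos(y)^(9/7)


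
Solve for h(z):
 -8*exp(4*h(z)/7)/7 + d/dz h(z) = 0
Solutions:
 h(z) = 7*log(-(-1/(C1 + 32*z))^(1/4)) + 7*log(7)/2
 h(z) = 7*log(-1/(C1 + 32*z))/4 + 7*log(7)/2
 h(z) = 7*log(-I*(-1/(C1 + 32*z))^(1/4)) + 7*log(7)/2
 h(z) = 7*log(I*(-1/(C1 + 32*z))^(1/4)) + 7*log(7)/2


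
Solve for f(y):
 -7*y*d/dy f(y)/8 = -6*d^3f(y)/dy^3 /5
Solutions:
 f(y) = C1 + Integral(C2*airyai(35^(1/3)*6^(2/3)*y/12) + C3*airybi(35^(1/3)*6^(2/3)*y/12), y)


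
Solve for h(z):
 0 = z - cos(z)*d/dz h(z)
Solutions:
 h(z) = C1 + Integral(z/cos(z), z)


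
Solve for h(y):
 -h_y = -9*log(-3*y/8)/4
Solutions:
 h(y) = C1 + 9*y*log(-y)/4 + 9*y*(-3*log(2) - 1 + log(3))/4


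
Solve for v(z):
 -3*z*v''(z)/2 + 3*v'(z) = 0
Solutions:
 v(z) = C1 + C2*z^3


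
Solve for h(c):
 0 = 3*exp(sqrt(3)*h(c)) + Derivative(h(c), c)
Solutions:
 h(c) = sqrt(3)*(2*log(1/(C1 + 3*c)) - log(3))/6


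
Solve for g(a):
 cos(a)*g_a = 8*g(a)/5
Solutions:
 g(a) = C1*(sin(a) + 1)^(4/5)/(sin(a) - 1)^(4/5)


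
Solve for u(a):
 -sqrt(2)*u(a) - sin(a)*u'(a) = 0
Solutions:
 u(a) = C1*(cos(a) + 1)^(sqrt(2)/2)/(cos(a) - 1)^(sqrt(2)/2)


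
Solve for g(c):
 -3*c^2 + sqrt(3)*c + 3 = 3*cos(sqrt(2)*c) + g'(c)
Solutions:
 g(c) = C1 - c^3 + sqrt(3)*c^2/2 + 3*c - 3*sqrt(2)*sin(sqrt(2)*c)/2


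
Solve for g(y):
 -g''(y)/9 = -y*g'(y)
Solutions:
 g(y) = C1 + C2*erfi(3*sqrt(2)*y/2)


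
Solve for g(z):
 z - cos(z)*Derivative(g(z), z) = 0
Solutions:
 g(z) = C1 + Integral(z/cos(z), z)


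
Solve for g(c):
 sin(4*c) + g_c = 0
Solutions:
 g(c) = C1 + cos(4*c)/4


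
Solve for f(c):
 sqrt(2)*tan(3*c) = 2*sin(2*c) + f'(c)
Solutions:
 f(c) = C1 - sqrt(2)*log(cos(3*c))/3 + cos(2*c)


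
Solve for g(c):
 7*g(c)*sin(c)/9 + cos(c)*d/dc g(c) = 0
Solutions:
 g(c) = C1*cos(c)^(7/9)


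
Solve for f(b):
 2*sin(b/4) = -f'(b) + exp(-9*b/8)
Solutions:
 f(b) = C1 + 8*cos(b/4) - 8*exp(-9*b/8)/9


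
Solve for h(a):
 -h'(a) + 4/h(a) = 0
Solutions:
 h(a) = -sqrt(C1 + 8*a)
 h(a) = sqrt(C1 + 8*a)


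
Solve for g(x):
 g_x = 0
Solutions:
 g(x) = C1


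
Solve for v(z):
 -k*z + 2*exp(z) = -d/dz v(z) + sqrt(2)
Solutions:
 v(z) = C1 + k*z^2/2 + sqrt(2)*z - 2*exp(z)


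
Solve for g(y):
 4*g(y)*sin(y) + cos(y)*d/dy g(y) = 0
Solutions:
 g(y) = C1*cos(y)^4


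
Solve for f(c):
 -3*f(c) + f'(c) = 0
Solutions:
 f(c) = C1*exp(3*c)


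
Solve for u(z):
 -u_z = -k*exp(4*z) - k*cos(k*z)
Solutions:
 u(z) = C1 + k*exp(4*z)/4 + sin(k*z)


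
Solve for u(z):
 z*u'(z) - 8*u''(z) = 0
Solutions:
 u(z) = C1 + C2*erfi(z/4)


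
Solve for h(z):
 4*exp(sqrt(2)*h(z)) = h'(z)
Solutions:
 h(z) = sqrt(2)*(2*log(-1/(C1 + 4*z)) - log(2))/4


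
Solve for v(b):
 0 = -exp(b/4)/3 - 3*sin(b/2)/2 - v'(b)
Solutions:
 v(b) = C1 - 4*exp(b/4)/3 + 3*cos(b/2)


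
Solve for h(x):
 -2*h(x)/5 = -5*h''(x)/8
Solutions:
 h(x) = C1*exp(-4*x/5) + C2*exp(4*x/5)


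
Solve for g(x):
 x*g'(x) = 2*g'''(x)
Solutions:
 g(x) = C1 + Integral(C2*airyai(2^(2/3)*x/2) + C3*airybi(2^(2/3)*x/2), x)


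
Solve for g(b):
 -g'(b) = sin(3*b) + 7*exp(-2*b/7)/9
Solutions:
 g(b) = C1 + cos(3*b)/3 + 49*exp(-2*b/7)/18


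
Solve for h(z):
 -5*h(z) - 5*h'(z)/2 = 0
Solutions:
 h(z) = C1*exp(-2*z)


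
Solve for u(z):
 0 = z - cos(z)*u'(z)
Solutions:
 u(z) = C1 + Integral(z/cos(z), z)


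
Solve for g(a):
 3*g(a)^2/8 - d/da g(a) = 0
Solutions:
 g(a) = -8/(C1 + 3*a)


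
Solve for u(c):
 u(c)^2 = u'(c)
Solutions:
 u(c) = -1/(C1 + c)


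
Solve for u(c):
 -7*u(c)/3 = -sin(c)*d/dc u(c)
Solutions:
 u(c) = C1*(cos(c) - 1)^(7/6)/(cos(c) + 1)^(7/6)


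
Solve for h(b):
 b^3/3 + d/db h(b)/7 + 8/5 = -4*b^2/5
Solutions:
 h(b) = C1 - 7*b^4/12 - 28*b^3/15 - 56*b/5


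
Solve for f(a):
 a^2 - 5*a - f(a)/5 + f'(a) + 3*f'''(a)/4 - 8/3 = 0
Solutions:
 f(a) = C1*exp(10^(1/3)*a*(-5^(1/3)*(9 + sqrt(481))^(1/3) + 10*2^(1/3)/(9 + sqrt(481))^(1/3))/30)*sin(10^(1/3)*sqrt(3)*a*(10*2^(1/3)/(9 + sqrt(481))^(1/3) + 5^(1/3)*(9 + sqrt(481))^(1/3))/30) + C2*exp(10^(1/3)*a*(-5^(1/3)*(9 + sqrt(481))^(1/3) + 10*2^(1/3)/(9 + sqrt(481))^(1/3))/30)*cos(10^(1/3)*sqrt(3)*a*(10*2^(1/3)/(9 + sqrt(481))^(1/3) + 5^(1/3)*(9 + sqrt(481))^(1/3))/30) + C3*exp(-10^(1/3)*a*(-5^(1/3)*(9 + sqrt(481))^(1/3) + 10*2^(1/3)/(9 + sqrt(481))^(1/3))/15) + 5*a^2 + 25*a + 335/3


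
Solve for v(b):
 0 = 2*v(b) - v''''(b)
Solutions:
 v(b) = C1*exp(-2^(1/4)*b) + C2*exp(2^(1/4)*b) + C3*sin(2^(1/4)*b) + C4*cos(2^(1/4)*b)


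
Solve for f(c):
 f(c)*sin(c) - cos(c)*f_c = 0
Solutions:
 f(c) = C1/cos(c)


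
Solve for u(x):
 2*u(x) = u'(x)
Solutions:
 u(x) = C1*exp(2*x)


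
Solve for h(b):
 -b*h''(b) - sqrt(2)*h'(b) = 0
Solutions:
 h(b) = C1 + C2*b^(1 - sqrt(2))


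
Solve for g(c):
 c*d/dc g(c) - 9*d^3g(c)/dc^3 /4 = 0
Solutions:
 g(c) = C1 + Integral(C2*airyai(2^(2/3)*3^(1/3)*c/3) + C3*airybi(2^(2/3)*3^(1/3)*c/3), c)


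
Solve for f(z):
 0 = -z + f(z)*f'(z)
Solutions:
 f(z) = -sqrt(C1 + z^2)
 f(z) = sqrt(C1 + z^2)


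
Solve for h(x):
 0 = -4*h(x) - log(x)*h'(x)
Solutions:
 h(x) = C1*exp(-4*li(x))


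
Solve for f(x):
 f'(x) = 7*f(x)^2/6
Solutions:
 f(x) = -6/(C1 + 7*x)


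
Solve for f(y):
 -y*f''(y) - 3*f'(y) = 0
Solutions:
 f(y) = C1 + C2/y^2


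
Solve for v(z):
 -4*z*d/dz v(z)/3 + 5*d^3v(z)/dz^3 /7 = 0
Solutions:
 v(z) = C1 + Integral(C2*airyai(15^(2/3)*28^(1/3)*z/15) + C3*airybi(15^(2/3)*28^(1/3)*z/15), z)


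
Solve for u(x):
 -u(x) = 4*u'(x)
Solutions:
 u(x) = C1*exp(-x/4)


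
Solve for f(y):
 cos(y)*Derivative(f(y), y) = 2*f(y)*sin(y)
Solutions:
 f(y) = C1/cos(y)^2


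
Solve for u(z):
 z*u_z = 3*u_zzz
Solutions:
 u(z) = C1 + Integral(C2*airyai(3^(2/3)*z/3) + C3*airybi(3^(2/3)*z/3), z)


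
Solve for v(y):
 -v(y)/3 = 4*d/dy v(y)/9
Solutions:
 v(y) = C1*exp(-3*y/4)


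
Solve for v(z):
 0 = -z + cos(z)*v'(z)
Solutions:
 v(z) = C1 + Integral(z/cos(z), z)


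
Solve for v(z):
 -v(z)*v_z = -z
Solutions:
 v(z) = -sqrt(C1 + z^2)
 v(z) = sqrt(C1 + z^2)


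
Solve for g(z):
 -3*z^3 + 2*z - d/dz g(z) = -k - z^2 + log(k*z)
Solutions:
 g(z) = C1 - 3*z^4/4 + z^3/3 + z^2 + z*(k + 1) - z*log(k*z)


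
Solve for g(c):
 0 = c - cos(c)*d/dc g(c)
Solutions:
 g(c) = C1 + Integral(c/cos(c), c)


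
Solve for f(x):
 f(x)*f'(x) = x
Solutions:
 f(x) = -sqrt(C1 + x^2)
 f(x) = sqrt(C1 + x^2)


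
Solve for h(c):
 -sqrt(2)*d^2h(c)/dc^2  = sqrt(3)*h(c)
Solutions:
 h(c) = C1*sin(2^(3/4)*3^(1/4)*c/2) + C2*cos(2^(3/4)*3^(1/4)*c/2)


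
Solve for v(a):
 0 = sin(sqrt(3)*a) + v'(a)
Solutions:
 v(a) = C1 + sqrt(3)*cos(sqrt(3)*a)/3


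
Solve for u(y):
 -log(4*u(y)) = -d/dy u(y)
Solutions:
 -Integral(1/(log(_y) + 2*log(2)), (_y, u(y))) = C1 - y


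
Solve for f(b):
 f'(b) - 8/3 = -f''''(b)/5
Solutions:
 f(b) = C1 + C4*exp(-5^(1/3)*b) + 8*b/3 + (C2*sin(sqrt(3)*5^(1/3)*b/2) + C3*cos(sqrt(3)*5^(1/3)*b/2))*exp(5^(1/3)*b/2)


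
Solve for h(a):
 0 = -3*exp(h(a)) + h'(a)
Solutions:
 h(a) = log(-1/(C1 + 3*a))


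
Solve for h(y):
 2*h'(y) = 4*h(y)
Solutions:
 h(y) = C1*exp(2*y)


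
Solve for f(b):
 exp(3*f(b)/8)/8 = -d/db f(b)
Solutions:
 f(b) = 8*log((-2*3^(2/3)/3 - 2*3^(1/6)*I)*(1/(C1 + b))^(1/3))
 f(b) = 8*log((-2*3^(2/3)/3 + 2*3^(1/6)*I)*(1/(C1 + b))^(1/3))
 f(b) = 8*log(1/(C1 + 3*b))/3 + 16*log(2)


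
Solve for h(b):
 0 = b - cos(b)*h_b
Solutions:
 h(b) = C1 + Integral(b/cos(b), b)


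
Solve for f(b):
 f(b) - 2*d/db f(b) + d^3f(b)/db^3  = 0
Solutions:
 f(b) = C1*exp(b) + C2*exp(b*(-1 + sqrt(5))/2) + C3*exp(-b*(1 + sqrt(5))/2)


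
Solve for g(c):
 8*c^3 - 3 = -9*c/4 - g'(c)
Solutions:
 g(c) = C1 - 2*c^4 - 9*c^2/8 + 3*c


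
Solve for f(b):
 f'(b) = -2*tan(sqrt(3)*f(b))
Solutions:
 f(b) = sqrt(3)*(pi - asin(C1*exp(-2*sqrt(3)*b)))/3
 f(b) = sqrt(3)*asin(C1*exp(-2*sqrt(3)*b))/3


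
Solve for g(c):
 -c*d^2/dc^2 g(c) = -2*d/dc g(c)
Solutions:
 g(c) = C1 + C2*c^3


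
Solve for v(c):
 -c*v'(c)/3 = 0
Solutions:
 v(c) = C1


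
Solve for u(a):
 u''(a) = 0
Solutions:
 u(a) = C1 + C2*a


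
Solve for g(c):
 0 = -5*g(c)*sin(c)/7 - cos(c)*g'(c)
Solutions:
 g(c) = C1*cos(c)^(5/7)


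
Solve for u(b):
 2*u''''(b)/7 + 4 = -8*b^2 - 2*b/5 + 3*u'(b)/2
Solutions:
 u(b) = C1 + C4*exp(42^(1/3)*b/2) + 16*b^3/9 + 2*b^2/15 + 8*b/3 + (C2*sin(14^(1/3)*3^(5/6)*b/4) + C3*cos(14^(1/3)*3^(5/6)*b/4))*exp(-42^(1/3)*b/4)


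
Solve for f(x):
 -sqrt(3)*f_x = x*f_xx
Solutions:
 f(x) = C1 + C2*x^(1 - sqrt(3))


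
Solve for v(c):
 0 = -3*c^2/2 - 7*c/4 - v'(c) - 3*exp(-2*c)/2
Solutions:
 v(c) = C1 - c^3/2 - 7*c^2/8 + 3*exp(-2*c)/4


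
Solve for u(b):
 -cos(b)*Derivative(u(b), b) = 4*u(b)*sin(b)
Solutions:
 u(b) = C1*cos(b)^4


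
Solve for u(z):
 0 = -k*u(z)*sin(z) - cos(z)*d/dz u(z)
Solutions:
 u(z) = C1*exp(k*log(cos(z)))


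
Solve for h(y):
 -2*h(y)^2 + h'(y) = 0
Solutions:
 h(y) = -1/(C1 + 2*y)


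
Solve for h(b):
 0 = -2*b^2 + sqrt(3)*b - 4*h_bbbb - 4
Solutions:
 h(b) = C1 + C2*b + C3*b^2 + C4*b^3 - b^6/720 + sqrt(3)*b^5/480 - b^4/24


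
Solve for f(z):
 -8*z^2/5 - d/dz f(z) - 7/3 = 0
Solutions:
 f(z) = C1 - 8*z^3/15 - 7*z/3


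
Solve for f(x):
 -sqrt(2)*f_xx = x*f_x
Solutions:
 f(x) = C1 + C2*erf(2^(1/4)*x/2)


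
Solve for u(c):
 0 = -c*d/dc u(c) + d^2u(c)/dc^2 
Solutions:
 u(c) = C1 + C2*erfi(sqrt(2)*c/2)


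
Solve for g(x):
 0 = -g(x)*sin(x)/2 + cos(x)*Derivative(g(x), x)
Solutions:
 g(x) = C1/sqrt(cos(x))


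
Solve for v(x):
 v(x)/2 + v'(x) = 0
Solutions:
 v(x) = C1*exp(-x/2)


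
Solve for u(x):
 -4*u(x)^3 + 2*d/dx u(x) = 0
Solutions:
 u(x) = -sqrt(2)*sqrt(-1/(C1 + 2*x))/2
 u(x) = sqrt(2)*sqrt(-1/(C1 + 2*x))/2


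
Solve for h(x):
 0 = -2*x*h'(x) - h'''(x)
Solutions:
 h(x) = C1 + Integral(C2*airyai(-2^(1/3)*x) + C3*airybi(-2^(1/3)*x), x)


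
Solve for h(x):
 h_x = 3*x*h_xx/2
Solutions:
 h(x) = C1 + C2*x^(5/3)


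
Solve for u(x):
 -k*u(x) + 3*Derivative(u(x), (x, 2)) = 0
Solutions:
 u(x) = C1*exp(-sqrt(3)*sqrt(k)*x/3) + C2*exp(sqrt(3)*sqrt(k)*x/3)


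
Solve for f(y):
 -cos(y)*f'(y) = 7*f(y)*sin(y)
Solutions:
 f(y) = C1*cos(y)^7


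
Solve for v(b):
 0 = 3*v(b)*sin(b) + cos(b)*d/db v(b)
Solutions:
 v(b) = C1*cos(b)^3


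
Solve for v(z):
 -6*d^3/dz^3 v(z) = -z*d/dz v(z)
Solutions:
 v(z) = C1 + Integral(C2*airyai(6^(2/3)*z/6) + C3*airybi(6^(2/3)*z/6), z)


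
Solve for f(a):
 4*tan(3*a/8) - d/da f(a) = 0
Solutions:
 f(a) = C1 - 32*log(cos(3*a/8))/3


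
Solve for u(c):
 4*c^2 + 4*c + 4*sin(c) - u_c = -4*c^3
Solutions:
 u(c) = C1 + c^4 + 4*c^3/3 + 2*c^2 - 4*cos(c)


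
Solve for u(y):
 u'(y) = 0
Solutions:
 u(y) = C1


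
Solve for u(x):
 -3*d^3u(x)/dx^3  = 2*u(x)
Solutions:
 u(x) = C3*exp(-2^(1/3)*3^(2/3)*x/3) + (C1*sin(2^(1/3)*3^(1/6)*x/2) + C2*cos(2^(1/3)*3^(1/6)*x/2))*exp(2^(1/3)*3^(2/3)*x/6)


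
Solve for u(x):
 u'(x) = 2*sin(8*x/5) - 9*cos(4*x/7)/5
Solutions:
 u(x) = C1 - 63*sin(4*x/7)/20 - 5*cos(8*x/5)/4


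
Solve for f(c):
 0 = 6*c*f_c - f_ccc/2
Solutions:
 f(c) = C1 + Integral(C2*airyai(12^(1/3)*c) + C3*airybi(12^(1/3)*c), c)


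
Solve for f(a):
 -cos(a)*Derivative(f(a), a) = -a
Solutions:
 f(a) = C1 + Integral(a/cos(a), a)


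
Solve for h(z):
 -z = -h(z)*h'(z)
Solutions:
 h(z) = -sqrt(C1 + z^2)
 h(z) = sqrt(C1 + z^2)


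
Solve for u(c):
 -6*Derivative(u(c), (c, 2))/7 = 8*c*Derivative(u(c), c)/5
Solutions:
 u(c) = C1 + C2*erf(sqrt(210)*c/15)


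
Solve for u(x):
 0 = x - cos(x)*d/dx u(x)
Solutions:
 u(x) = C1 + Integral(x/cos(x), x)


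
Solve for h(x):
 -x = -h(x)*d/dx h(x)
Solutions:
 h(x) = -sqrt(C1 + x^2)
 h(x) = sqrt(C1 + x^2)


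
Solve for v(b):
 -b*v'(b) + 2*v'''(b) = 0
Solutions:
 v(b) = C1 + Integral(C2*airyai(2^(2/3)*b/2) + C3*airybi(2^(2/3)*b/2), b)


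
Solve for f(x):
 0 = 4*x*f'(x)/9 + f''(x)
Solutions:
 f(x) = C1 + C2*erf(sqrt(2)*x/3)


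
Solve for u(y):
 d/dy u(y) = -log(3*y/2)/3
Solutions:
 u(y) = C1 - y*log(y)/3 - y*log(3)/3 + y*log(2)/3 + y/3


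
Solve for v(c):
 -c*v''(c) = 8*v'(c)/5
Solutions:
 v(c) = C1 + C2/c^(3/5)


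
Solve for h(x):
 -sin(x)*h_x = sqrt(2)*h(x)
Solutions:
 h(x) = C1*(cos(x) + 1)^(sqrt(2)/2)/(cos(x) - 1)^(sqrt(2)/2)


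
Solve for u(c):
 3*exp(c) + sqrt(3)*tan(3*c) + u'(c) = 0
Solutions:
 u(c) = C1 - 3*exp(c) + sqrt(3)*log(cos(3*c))/3


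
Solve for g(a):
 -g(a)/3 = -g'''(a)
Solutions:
 g(a) = C3*exp(3^(2/3)*a/3) + (C1*sin(3^(1/6)*a/2) + C2*cos(3^(1/6)*a/2))*exp(-3^(2/3)*a/6)


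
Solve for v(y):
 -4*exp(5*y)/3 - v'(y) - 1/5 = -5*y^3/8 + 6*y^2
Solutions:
 v(y) = C1 + 5*y^4/32 - 2*y^3 - y/5 - 4*exp(5*y)/15


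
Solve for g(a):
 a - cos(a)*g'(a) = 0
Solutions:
 g(a) = C1 + Integral(a/cos(a), a)


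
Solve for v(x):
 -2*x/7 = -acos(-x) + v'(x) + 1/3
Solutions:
 v(x) = C1 - x^2/7 + x*acos(-x) - x/3 + sqrt(1 - x^2)


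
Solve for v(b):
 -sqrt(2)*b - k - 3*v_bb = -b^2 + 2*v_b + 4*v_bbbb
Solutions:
 v(b) = C1 + C4*exp(-b/2) + b^3/6 - 3*b^2/4 - sqrt(2)*b^2/4 - b*k/2 + 3*sqrt(2)*b/4 + 9*b/4 + (C2*sin(sqrt(15)*b/4) + C3*cos(sqrt(15)*b/4))*exp(b/4)


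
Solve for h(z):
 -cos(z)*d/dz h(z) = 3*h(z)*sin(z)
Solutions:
 h(z) = C1*cos(z)^3


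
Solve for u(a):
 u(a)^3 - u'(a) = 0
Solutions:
 u(a) = -sqrt(2)*sqrt(-1/(C1 + a))/2
 u(a) = sqrt(2)*sqrt(-1/(C1 + a))/2


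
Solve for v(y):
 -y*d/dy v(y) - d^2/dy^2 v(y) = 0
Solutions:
 v(y) = C1 + C2*erf(sqrt(2)*y/2)


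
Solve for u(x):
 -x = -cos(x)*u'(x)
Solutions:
 u(x) = C1 + Integral(x/cos(x), x)


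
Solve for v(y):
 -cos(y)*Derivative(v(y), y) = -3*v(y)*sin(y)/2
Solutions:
 v(y) = C1/cos(y)^(3/2)


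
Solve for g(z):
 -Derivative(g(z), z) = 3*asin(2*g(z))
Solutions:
 Integral(1/asin(2*_y), (_y, g(z))) = C1 - 3*z


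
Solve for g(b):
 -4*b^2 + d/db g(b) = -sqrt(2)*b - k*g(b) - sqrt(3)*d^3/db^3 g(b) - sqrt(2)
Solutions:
 g(b) = C1*exp(b*(-2^(2/3)*3^(1/6)*(9*k + sqrt(81*k^2 + 4*sqrt(3)))^(1/3) + 2*6^(1/3)/(9*k + sqrt(81*k^2 + 4*sqrt(3)))^(1/3))/6) + C2*exp(b*(2^(2/3)*3^(1/6)*(9*k + sqrt(81*k^2 + 4*sqrt(3)))^(1/3) - 6^(2/3)*I*(9*k + sqrt(81*k^2 + 4*sqrt(3)))^(1/3) + 16*sqrt(3)/((9*k + sqrt(81*k^2 + 4*sqrt(3)))^(1/3)*(-2^(2/3)*3^(1/6) + 6^(2/3)*I)))/12) + C3*exp(b*(2^(2/3)*3^(1/6)*(9*k + sqrt(81*k^2 + 4*sqrt(3)))^(1/3) + 6^(2/3)*I*(9*k + sqrt(81*k^2 + 4*sqrt(3)))^(1/3) - 16*sqrt(3)/((9*k + sqrt(81*k^2 + 4*sqrt(3)))^(1/3)*(2^(2/3)*3^(1/6) + 6^(2/3)*I)))/12) + 4*b^2/k - sqrt(2)*b/k - 8*b/k^2 - sqrt(2)/k + sqrt(2)/k^2 + 8/k^3


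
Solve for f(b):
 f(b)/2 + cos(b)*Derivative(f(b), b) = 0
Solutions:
 f(b) = C1*(sin(b) - 1)^(1/4)/(sin(b) + 1)^(1/4)


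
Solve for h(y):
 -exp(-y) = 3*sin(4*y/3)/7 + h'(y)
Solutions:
 h(y) = C1 + 9*cos(4*y/3)/28 + exp(-y)


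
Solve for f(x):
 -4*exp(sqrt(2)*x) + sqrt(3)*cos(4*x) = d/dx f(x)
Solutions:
 f(x) = C1 - 2*sqrt(2)*exp(sqrt(2)*x) + sqrt(3)*sin(4*x)/4


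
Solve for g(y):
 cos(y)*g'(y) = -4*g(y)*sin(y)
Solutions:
 g(y) = C1*cos(y)^4


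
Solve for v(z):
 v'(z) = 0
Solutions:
 v(z) = C1


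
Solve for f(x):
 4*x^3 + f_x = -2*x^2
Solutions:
 f(x) = C1 - x^4 - 2*x^3/3


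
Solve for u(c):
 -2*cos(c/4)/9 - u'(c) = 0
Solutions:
 u(c) = C1 - 8*sin(c/4)/9


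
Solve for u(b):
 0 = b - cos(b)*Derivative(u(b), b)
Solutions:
 u(b) = C1 + Integral(b/cos(b), b)


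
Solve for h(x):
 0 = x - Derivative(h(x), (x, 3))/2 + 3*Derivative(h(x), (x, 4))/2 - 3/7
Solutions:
 h(x) = C1 + C2*x + C3*x^2 + C4*exp(x/3) + x^4/12 + 6*x^3/7


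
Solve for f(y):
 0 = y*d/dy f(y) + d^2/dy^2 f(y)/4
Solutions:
 f(y) = C1 + C2*erf(sqrt(2)*y)


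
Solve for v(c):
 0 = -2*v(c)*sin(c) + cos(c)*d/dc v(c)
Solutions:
 v(c) = C1/cos(c)^2


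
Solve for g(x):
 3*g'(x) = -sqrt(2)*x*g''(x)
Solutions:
 g(x) = C1 + C2*x^(1 - 3*sqrt(2)/2)


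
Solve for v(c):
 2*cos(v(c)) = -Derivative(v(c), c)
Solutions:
 v(c) = pi - asin((C1 + exp(4*c))/(C1 - exp(4*c)))
 v(c) = asin((C1 + exp(4*c))/(C1 - exp(4*c)))


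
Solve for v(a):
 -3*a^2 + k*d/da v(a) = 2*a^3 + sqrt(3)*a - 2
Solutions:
 v(a) = C1 + a^4/(2*k) + a^3/k + sqrt(3)*a^2/(2*k) - 2*a/k


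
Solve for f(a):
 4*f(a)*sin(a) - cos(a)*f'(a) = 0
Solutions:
 f(a) = C1/cos(a)^4


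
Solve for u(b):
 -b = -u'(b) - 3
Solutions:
 u(b) = C1 + b^2/2 - 3*b


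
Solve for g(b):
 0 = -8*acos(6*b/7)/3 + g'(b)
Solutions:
 g(b) = C1 + 8*b*acos(6*b/7)/3 - 4*sqrt(49 - 36*b^2)/9


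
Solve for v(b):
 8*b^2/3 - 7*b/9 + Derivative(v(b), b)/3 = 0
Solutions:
 v(b) = C1 - 8*b^3/3 + 7*b^2/6


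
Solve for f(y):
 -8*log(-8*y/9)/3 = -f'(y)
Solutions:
 f(y) = C1 + 8*y*log(-y)/3 + y*(-16*log(3)/3 - 8/3 + 8*log(2))


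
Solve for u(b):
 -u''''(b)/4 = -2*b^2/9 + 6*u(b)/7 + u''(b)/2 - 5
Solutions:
 u(b) = 7*b^2/27 + (C1*sin(14^(3/4)*3^(1/4)*b*cos(atan(sqrt(119)/7)/2)/7) + C2*cos(14^(3/4)*3^(1/4)*b*cos(atan(sqrt(119)/7)/2)/7))*exp(-14^(3/4)*3^(1/4)*b*sin(atan(sqrt(119)/7)/2)/7) + (C3*sin(14^(3/4)*3^(1/4)*b*cos(atan(sqrt(119)/7)/2)/7) + C4*cos(14^(3/4)*3^(1/4)*b*cos(atan(sqrt(119)/7)/2)/7))*exp(14^(3/4)*3^(1/4)*b*sin(atan(sqrt(119)/7)/2)/7) + 448/81


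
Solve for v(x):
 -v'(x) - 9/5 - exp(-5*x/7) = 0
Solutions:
 v(x) = C1 - 9*x/5 + 7*exp(-5*x/7)/5


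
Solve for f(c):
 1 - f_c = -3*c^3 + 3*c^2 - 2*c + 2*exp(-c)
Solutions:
 f(c) = C1 + 3*c^4/4 - c^3 + c^2 + c + 2*exp(-c)


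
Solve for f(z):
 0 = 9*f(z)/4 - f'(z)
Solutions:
 f(z) = C1*exp(9*z/4)


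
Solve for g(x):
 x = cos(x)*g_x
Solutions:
 g(x) = C1 + Integral(x/cos(x), x)


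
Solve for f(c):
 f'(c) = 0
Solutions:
 f(c) = C1


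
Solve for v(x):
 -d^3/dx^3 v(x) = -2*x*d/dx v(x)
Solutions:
 v(x) = C1 + Integral(C2*airyai(2^(1/3)*x) + C3*airybi(2^(1/3)*x), x)


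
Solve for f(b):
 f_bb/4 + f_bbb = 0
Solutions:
 f(b) = C1 + C2*b + C3*exp(-b/4)


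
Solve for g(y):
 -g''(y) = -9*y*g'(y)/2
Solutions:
 g(y) = C1 + C2*erfi(3*y/2)


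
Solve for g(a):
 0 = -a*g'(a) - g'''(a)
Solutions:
 g(a) = C1 + Integral(C2*airyai(-a) + C3*airybi(-a), a)


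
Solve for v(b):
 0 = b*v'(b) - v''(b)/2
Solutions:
 v(b) = C1 + C2*erfi(b)


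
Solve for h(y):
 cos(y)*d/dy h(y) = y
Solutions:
 h(y) = C1 + Integral(y/cos(y), y)


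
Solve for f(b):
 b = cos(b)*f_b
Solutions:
 f(b) = C1 + Integral(b/cos(b), b)


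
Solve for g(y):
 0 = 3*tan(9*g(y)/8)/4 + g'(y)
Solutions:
 g(y) = -8*asin(C1*exp(-27*y/32))/9 + 8*pi/9
 g(y) = 8*asin(C1*exp(-27*y/32))/9


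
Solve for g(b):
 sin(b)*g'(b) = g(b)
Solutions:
 g(b) = C1*sqrt(cos(b) - 1)/sqrt(cos(b) + 1)


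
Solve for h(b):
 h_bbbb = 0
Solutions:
 h(b) = C1 + C2*b + C3*b^2 + C4*b^3


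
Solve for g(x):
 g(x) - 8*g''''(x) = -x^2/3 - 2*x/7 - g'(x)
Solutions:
 g(x) = C1*exp(x*(-2^(2/3)*(47 + 3*sqrt(249))^(1/3) + 4*2^(1/3)/(47 + 3*sqrt(249))^(1/3) + 4)/24)*sin(2^(1/3)*sqrt(3)*x*(4/(47 + 3*sqrt(249))^(1/3) + 2^(1/3)*(47 + 3*sqrt(249))^(1/3))/24) + C2*exp(x*(-2^(2/3)*(47 + 3*sqrt(249))^(1/3) + 4*2^(1/3)/(47 + 3*sqrt(249))^(1/3) + 4)/24)*cos(2^(1/3)*sqrt(3)*x*(4/(47 + 3*sqrt(249))^(1/3) + 2^(1/3)*(47 + 3*sqrt(249))^(1/3))/24) + C3*exp(-x/2) + C4*exp(x*(-4*2^(1/3)/(47 + 3*sqrt(249))^(1/3) + 2 + 2^(2/3)*(47 + 3*sqrt(249))^(1/3))/12) - x^2/3 + 8*x/21 - 8/21


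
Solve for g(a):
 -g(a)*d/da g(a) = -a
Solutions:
 g(a) = -sqrt(C1 + a^2)
 g(a) = sqrt(C1 + a^2)


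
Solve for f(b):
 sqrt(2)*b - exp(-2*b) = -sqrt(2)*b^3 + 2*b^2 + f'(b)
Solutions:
 f(b) = C1 + sqrt(2)*b^4/4 - 2*b^3/3 + sqrt(2)*b^2/2 + exp(-2*b)/2


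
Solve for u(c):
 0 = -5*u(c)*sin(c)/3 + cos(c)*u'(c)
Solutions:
 u(c) = C1/cos(c)^(5/3)


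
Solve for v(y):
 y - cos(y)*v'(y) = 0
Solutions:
 v(y) = C1 + Integral(y/cos(y), y)


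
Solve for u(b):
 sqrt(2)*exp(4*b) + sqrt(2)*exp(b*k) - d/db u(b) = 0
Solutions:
 u(b) = C1 + sqrt(2)*exp(4*b)/4 + sqrt(2)*exp(b*k)/k


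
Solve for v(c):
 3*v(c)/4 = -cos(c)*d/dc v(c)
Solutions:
 v(c) = C1*(sin(c) - 1)^(3/8)/(sin(c) + 1)^(3/8)


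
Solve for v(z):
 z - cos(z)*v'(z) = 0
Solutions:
 v(z) = C1 + Integral(z/cos(z), z)


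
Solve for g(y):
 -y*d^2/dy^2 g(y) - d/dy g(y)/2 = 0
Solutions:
 g(y) = C1 + C2*sqrt(y)


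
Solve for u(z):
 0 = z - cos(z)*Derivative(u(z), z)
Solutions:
 u(z) = C1 + Integral(z/cos(z), z)


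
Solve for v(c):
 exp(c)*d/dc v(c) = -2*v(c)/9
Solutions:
 v(c) = C1*exp(2*exp(-c)/9)


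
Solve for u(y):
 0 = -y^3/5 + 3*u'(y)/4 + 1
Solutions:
 u(y) = C1 + y^4/15 - 4*y/3


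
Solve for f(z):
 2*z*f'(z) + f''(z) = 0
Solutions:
 f(z) = C1 + C2*erf(z)


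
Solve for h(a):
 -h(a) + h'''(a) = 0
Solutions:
 h(a) = C3*exp(a) + (C1*sin(sqrt(3)*a/2) + C2*cos(sqrt(3)*a/2))*exp(-a/2)


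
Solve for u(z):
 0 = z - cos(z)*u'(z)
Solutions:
 u(z) = C1 + Integral(z/cos(z), z)


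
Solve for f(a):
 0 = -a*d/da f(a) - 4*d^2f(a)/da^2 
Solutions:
 f(a) = C1 + C2*erf(sqrt(2)*a/4)


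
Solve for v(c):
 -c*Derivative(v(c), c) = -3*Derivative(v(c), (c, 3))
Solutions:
 v(c) = C1 + Integral(C2*airyai(3^(2/3)*c/3) + C3*airybi(3^(2/3)*c/3), c)


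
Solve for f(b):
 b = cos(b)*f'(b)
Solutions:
 f(b) = C1 + Integral(b/cos(b), b)


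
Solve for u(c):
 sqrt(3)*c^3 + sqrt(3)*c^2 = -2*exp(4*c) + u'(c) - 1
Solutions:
 u(c) = C1 + sqrt(3)*c^4/4 + sqrt(3)*c^3/3 + c + exp(4*c)/2


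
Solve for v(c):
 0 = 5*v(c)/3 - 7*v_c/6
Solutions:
 v(c) = C1*exp(10*c/7)


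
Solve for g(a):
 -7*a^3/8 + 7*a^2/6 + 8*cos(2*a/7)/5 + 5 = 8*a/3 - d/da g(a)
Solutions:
 g(a) = C1 + 7*a^4/32 - 7*a^3/18 + 4*a^2/3 - 5*a - 28*sin(2*a/7)/5


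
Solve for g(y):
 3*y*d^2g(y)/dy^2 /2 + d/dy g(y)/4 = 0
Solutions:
 g(y) = C1 + C2*y^(5/6)


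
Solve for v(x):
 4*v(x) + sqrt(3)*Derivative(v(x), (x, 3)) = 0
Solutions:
 v(x) = C3*exp(-2^(2/3)*3^(5/6)*x/3) + (C1*sin(2^(2/3)*3^(1/3)*x/2) + C2*cos(2^(2/3)*3^(1/3)*x/2))*exp(2^(2/3)*3^(5/6)*x/6)


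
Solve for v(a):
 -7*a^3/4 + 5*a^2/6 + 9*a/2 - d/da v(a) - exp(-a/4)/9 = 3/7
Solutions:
 v(a) = C1 - 7*a^4/16 + 5*a^3/18 + 9*a^2/4 - 3*a/7 + 4*exp(-a/4)/9


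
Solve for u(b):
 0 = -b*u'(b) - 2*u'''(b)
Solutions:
 u(b) = C1 + Integral(C2*airyai(-2^(2/3)*b/2) + C3*airybi(-2^(2/3)*b/2), b)


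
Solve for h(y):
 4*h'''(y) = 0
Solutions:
 h(y) = C1 + C2*y + C3*y^2


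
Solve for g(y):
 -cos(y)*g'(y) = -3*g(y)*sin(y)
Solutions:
 g(y) = C1/cos(y)^3


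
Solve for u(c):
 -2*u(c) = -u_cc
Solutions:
 u(c) = C1*exp(-sqrt(2)*c) + C2*exp(sqrt(2)*c)


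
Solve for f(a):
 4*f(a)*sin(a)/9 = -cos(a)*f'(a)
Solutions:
 f(a) = C1*cos(a)^(4/9)


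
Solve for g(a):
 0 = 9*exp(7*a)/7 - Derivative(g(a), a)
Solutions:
 g(a) = C1 + 9*exp(7*a)/49


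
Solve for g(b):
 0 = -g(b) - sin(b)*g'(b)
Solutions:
 g(b) = C1*sqrt(cos(b) + 1)/sqrt(cos(b) - 1)


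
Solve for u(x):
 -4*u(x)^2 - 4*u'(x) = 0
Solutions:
 u(x) = 1/(C1 + x)


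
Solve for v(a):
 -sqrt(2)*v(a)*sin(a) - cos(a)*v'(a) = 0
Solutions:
 v(a) = C1*cos(a)^(sqrt(2))


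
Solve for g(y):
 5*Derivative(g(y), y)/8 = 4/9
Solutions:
 g(y) = C1 + 32*y/45


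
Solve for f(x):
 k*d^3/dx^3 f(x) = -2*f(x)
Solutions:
 f(x) = C1*exp(2^(1/3)*x*(-1/k)^(1/3)) + C2*exp(2^(1/3)*x*(-1/k)^(1/3)*(-1 + sqrt(3)*I)/2) + C3*exp(-2^(1/3)*x*(-1/k)^(1/3)*(1 + sqrt(3)*I)/2)


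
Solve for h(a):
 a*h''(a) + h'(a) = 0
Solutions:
 h(a) = C1 + C2*log(a)


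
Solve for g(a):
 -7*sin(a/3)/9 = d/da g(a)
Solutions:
 g(a) = C1 + 7*cos(a/3)/3


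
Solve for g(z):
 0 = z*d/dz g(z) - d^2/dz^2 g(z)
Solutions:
 g(z) = C1 + C2*erfi(sqrt(2)*z/2)


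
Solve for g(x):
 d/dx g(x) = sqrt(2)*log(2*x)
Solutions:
 g(x) = C1 + sqrt(2)*x*log(x) - sqrt(2)*x + sqrt(2)*x*log(2)


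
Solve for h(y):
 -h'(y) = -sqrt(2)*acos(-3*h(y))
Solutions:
 Integral(1/acos(-3*_y), (_y, h(y))) = C1 + sqrt(2)*y


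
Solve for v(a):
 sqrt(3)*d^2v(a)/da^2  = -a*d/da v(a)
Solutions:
 v(a) = C1 + C2*erf(sqrt(2)*3^(3/4)*a/6)


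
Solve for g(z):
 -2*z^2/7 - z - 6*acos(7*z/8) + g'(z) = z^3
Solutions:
 g(z) = C1 + z^4/4 + 2*z^3/21 + z^2/2 + 6*z*acos(7*z/8) - 6*sqrt(64 - 49*z^2)/7


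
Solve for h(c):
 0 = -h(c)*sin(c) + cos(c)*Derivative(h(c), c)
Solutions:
 h(c) = C1/cos(c)


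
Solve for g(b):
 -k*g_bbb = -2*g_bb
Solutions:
 g(b) = C1 + C2*b + C3*exp(2*b/k)


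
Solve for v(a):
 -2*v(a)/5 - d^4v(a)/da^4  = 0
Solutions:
 v(a) = (C1*sin(10^(3/4)*a/10) + C2*cos(10^(3/4)*a/10))*exp(-10^(3/4)*a/10) + (C3*sin(10^(3/4)*a/10) + C4*cos(10^(3/4)*a/10))*exp(10^(3/4)*a/10)


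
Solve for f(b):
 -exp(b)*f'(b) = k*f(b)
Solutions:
 f(b) = C1*exp(k*exp(-b))


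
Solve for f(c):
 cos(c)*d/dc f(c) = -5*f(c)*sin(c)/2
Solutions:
 f(c) = C1*cos(c)^(5/2)


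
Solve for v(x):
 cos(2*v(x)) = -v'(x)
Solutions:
 v(x) = -asin((C1 + exp(4*x))/(C1 - exp(4*x)))/2 + pi/2
 v(x) = asin((C1 + exp(4*x))/(C1 - exp(4*x)))/2


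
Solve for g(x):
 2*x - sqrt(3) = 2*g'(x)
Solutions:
 g(x) = C1 + x^2/2 - sqrt(3)*x/2


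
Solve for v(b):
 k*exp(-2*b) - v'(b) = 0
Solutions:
 v(b) = C1 - k*exp(-2*b)/2


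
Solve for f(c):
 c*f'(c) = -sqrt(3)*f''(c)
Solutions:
 f(c) = C1 + C2*erf(sqrt(2)*3^(3/4)*c/6)


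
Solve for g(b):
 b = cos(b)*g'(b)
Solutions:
 g(b) = C1 + Integral(b/cos(b), b)


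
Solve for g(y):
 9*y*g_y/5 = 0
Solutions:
 g(y) = C1


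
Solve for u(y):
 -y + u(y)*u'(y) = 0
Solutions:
 u(y) = -sqrt(C1 + y^2)
 u(y) = sqrt(C1 + y^2)


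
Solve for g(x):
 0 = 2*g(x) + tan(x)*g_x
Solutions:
 g(x) = C1/sin(x)^2


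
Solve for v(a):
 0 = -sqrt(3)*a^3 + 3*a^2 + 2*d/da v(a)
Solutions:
 v(a) = C1 + sqrt(3)*a^4/8 - a^3/2


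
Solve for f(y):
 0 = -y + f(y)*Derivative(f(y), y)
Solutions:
 f(y) = -sqrt(C1 + y^2)
 f(y) = sqrt(C1 + y^2)


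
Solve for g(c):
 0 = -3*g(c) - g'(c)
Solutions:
 g(c) = C1*exp(-3*c)


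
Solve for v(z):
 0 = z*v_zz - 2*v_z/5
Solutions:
 v(z) = C1 + C2*z^(7/5)


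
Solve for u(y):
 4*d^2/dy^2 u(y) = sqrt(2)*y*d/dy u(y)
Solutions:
 u(y) = C1 + C2*erfi(2^(3/4)*y/4)


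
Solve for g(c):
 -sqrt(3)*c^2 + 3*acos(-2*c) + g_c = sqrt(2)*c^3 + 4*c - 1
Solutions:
 g(c) = C1 + sqrt(2)*c^4/4 + sqrt(3)*c^3/3 + 2*c^2 - 3*c*acos(-2*c) - c - 3*sqrt(1 - 4*c^2)/2


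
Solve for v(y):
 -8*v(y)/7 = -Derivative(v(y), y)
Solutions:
 v(y) = C1*exp(8*y/7)


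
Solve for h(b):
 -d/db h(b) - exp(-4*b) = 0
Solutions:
 h(b) = C1 + exp(-4*b)/4


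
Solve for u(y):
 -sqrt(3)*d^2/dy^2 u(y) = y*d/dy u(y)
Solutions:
 u(y) = C1 + C2*erf(sqrt(2)*3^(3/4)*y/6)


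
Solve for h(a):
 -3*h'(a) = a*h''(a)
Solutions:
 h(a) = C1 + C2/a^2


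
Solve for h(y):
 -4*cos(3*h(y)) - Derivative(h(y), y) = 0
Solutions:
 h(y) = -asin((C1 + exp(24*y))/(C1 - exp(24*y)))/3 + pi/3
 h(y) = asin((C1 + exp(24*y))/(C1 - exp(24*y)))/3


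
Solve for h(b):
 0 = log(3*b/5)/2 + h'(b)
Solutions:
 h(b) = C1 - b*log(b)/2 - b*log(3)/2 + b/2 + b*log(5)/2


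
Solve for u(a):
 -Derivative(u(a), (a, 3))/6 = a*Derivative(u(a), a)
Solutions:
 u(a) = C1 + Integral(C2*airyai(-6^(1/3)*a) + C3*airybi(-6^(1/3)*a), a)


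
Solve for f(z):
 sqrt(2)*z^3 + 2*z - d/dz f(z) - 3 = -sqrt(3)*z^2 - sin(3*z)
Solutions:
 f(z) = C1 + sqrt(2)*z^4/4 + sqrt(3)*z^3/3 + z^2 - 3*z - cos(3*z)/3


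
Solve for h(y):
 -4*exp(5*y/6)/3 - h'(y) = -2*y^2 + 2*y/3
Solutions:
 h(y) = C1 + 2*y^3/3 - y^2/3 - 8*exp(5*y/6)/5


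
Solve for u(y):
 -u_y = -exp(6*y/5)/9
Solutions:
 u(y) = C1 + 5*exp(6*y/5)/54


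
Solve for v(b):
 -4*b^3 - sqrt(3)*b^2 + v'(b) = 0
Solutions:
 v(b) = C1 + b^4 + sqrt(3)*b^3/3


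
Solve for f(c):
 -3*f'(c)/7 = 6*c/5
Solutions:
 f(c) = C1 - 7*c^2/5


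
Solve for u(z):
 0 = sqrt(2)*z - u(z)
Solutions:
 u(z) = sqrt(2)*z


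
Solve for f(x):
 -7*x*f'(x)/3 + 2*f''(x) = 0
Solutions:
 f(x) = C1 + C2*erfi(sqrt(21)*x/6)


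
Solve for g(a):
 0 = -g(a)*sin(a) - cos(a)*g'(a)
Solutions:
 g(a) = C1*cos(a)


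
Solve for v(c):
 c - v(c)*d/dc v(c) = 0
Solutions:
 v(c) = -sqrt(C1 + c^2)
 v(c) = sqrt(C1 + c^2)


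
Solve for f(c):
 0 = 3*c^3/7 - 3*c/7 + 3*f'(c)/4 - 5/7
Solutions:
 f(c) = C1 - c^4/7 + 2*c^2/7 + 20*c/21


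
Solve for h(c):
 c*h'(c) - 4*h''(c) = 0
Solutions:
 h(c) = C1 + C2*erfi(sqrt(2)*c/4)


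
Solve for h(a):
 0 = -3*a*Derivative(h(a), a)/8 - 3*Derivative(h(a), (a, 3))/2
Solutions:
 h(a) = C1 + Integral(C2*airyai(-2^(1/3)*a/2) + C3*airybi(-2^(1/3)*a/2), a)


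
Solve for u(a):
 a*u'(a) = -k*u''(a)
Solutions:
 u(a) = C1 + C2*sqrt(k)*erf(sqrt(2)*a*sqrt(1/k)/2)


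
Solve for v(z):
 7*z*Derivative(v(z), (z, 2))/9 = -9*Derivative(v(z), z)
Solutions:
 v(z) = C1 + C2/z^(74/7)


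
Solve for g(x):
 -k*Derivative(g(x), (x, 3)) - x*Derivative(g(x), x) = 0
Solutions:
 g(x) = C1 + Integral(C2*airyai(x*(-1/k)^(1/3)) + C3*airybi(x*(-1/k)^(1/3)), x)


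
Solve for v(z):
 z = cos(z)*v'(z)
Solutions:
 v(z) = C1 + Integral(z/cos(z), z)


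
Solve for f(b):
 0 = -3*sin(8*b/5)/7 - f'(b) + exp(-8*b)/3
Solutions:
 f(b) = C1 + 15*cos(8*b/5)/56 - exp(-8*b)/24


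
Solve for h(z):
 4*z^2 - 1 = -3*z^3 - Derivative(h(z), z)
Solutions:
 h(z) = C1 - 3*z^4/4 - 4*z^3/3 + z


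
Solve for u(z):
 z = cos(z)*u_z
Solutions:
 u(z) = C1 + Integral(z/cos(z), z)


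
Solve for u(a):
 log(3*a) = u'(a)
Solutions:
 u(a) = C1 + a*log(a) - a + a*log(3)


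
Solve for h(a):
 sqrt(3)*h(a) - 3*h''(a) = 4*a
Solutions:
 h(a) = C1*exp(-3^(3/4)*a/3) + C2*exp(3^(3/4)*a/3) + 4*sqrt(3)*a/3


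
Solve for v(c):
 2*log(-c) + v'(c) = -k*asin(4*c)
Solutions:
 v(c) = C1 - 2*c*log(-c) + 2*c - k*(c*asin(4*c) + sqrt(1 - 16*c^2)/4)


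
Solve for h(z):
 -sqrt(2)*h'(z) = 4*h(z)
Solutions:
 h(z) = C1*exp(-2*sqrt(2)*z)


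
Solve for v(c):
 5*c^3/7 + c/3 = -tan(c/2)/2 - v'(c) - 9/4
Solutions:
 v(c) = C1 - 5*c^4/28 - c^2/6 - 9*c/4 + log(cos(c/2))


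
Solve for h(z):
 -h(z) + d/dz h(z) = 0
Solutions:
 h(z) = C1*exp(z)


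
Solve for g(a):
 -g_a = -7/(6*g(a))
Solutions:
 g(a) = -sqrt(C1 + 21*a)/3
 g(a) = sqrt(C1 + 21*a)/3


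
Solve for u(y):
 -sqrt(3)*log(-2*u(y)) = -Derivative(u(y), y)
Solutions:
 -sqrt(3)*Integral(1/(log(-_y) + log(2)), (_y, u(y)))/3 = C1 - y


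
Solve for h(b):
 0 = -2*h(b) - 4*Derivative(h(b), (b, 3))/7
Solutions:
 h(b) = C3*exp(-2^(2/3)*7^(1/3)*b/2) + (C1*sin(2^(2/3)*sqrt(3)*7^(1/3)*b/4) + C2*cos(2^(2/3)*sqrt(3)*7^(1/3)*b/4))*exp(2^(2/3)*7^(1/3)*b/4)


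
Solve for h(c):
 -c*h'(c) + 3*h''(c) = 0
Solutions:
 h(c) = C1 + C2*erfi(sqrt(6)*c/6)


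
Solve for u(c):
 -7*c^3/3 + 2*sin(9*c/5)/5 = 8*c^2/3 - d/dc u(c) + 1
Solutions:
 u(c) = C1 + 7*c^4/12 + 8*c^3/9 + c + 2*cos(9*c/5)/9


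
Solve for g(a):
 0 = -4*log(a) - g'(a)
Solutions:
 g(a) = C1 - 4*a*log(a) + 4*a


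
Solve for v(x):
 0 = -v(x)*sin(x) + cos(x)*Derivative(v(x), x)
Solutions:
 v(x) = C1/cos(x)


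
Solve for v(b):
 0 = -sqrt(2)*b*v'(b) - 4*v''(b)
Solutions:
 v(b) = C1 + C2*erf(2^(3/4)*b/4)


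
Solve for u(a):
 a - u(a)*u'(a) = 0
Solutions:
 u(a) = -sqrt(C1 + a^2)
 u(a) = sqrt(C1 + a^2)


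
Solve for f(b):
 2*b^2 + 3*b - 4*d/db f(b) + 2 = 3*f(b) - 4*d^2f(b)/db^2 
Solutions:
 f(b) = C1*exp(-b/2) + C2*exp(3*b/2) + 2*b^2/3 - 7*b/9 + 94/27


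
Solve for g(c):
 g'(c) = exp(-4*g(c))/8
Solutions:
 g(c) = log(-I*(C1 + c/2)^(1/4))
 g(c) = log(I*(C1 + c/2)^(1/4))
 g(c) = log(-(C1 + c/2)^(1/4))
 g(c) = log(C1 + c/2)/4


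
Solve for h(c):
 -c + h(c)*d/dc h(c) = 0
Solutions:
 h(c) = -sqrt(C1 + c^2)
 h(c) = sqrt(C1 + c^2)


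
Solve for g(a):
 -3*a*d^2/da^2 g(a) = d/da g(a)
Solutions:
 g(a) = C1 + C2*a^(2/3)


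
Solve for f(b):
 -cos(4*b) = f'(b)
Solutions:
 f(b) = C1 - sin(4*b)/4


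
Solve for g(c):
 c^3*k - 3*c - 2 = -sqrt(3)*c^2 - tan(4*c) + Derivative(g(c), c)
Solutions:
 g(c) = C1 + c^4*k/4 + sqrt(3)*c^3/3 - 3*c^2/2 - 2*c - log(cos(4*c))/4


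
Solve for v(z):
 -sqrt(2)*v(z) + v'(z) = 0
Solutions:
 v(z) = C1*exp(sqrt(2)*z)


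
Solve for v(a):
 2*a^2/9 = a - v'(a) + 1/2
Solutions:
 v(a) = C1 - 2*a^3/27 + a^2/2 + a/2


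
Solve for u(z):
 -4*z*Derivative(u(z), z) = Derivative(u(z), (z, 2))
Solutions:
 u(z) = C1 + C2*erf(sqrt(2)*z)


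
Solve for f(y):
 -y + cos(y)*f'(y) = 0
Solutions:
 f(y) = C1 + Integral(y/cos(y), y)


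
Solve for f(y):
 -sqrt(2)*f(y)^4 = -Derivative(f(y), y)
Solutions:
 f(y) = (-1/(C1 + 3*sqrt(2)*y))^(1/3)
 f(y) = (-1/(C1 + sqrt(2)*y))^(1/3)*(-3^(2/3) - 3*3^(1/6)*I)/6
 f(y) = (-1/(C1 + sqrt(2)*y))^(1/3)*(-3^(2/3) + 3*3^(1/6)*I)/6


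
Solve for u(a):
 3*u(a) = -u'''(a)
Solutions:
 u(a) = C3*exp(-3^(1/3)*a) + (C1*sin(3^(5/6)*a/2) + C2*cos(3^(5/6)*a/2))*exp(3^(1/3)*a/2)


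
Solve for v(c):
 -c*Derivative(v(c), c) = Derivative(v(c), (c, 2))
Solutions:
 v(c) = C1 + C2*erf(sqrt(2)*c/2)


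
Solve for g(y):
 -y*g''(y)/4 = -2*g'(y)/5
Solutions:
 g(y) = C1 + C2*y^(13/5)


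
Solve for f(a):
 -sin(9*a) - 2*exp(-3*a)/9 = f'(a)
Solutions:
 f(a) = C1 + cos(9*a)/9 + 2*exp(-3*a)/27


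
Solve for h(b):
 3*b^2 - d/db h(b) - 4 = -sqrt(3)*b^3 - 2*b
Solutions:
 h(b) = C1 + sqrt(3)*b^4/4 + b^3 + b^2 - 4*b


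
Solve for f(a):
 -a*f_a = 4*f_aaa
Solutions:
 f(a) = C1 + Integral(C2*airyai(-2^(1/3)*a/2) + C3*airybi(-2^(1/3)*a/2), a)


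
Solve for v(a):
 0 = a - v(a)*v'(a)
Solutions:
 v(a) = -sqrt(C1 + a^2)
 v(a) = sqrt(C1 + a^2)


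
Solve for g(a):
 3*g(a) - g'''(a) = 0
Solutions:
 g(a) = C3*exp(3^(1/3)*a) + (C1*sin(3^(5/6)*a/2) + C2*cos(3^(5/6)*a/2))*exp(-3^(1/3)*a/2)


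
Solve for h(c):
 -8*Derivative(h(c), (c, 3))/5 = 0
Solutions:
 h(c) = C1 + C2*c + C3*c^2


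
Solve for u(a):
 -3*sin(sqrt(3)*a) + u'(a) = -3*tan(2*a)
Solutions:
 u(a) = C1 + 3*log(cos(2*a))/2 - sqrt(3)*cos(sqrt(3)*a)


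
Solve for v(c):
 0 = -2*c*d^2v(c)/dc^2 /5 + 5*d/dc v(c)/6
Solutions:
 v(c) = C1 + C2*c^(37/12)


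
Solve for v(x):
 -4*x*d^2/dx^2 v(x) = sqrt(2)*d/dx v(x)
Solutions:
 v(x) = C1 + C2*x^(1 - sqrt(2)/4)


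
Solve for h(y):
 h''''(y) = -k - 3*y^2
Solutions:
 h(y) = C1 + C2*y + C3*y^2 + C4*y^3 - k*y^4/24 - y^6/120


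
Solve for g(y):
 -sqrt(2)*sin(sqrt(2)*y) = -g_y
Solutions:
 g(y) = C1 - cos(sqrt(2)*y)


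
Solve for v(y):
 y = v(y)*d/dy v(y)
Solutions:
 v(y) = -sqrt(C1 + y^2)
 v(y) = sqrt(C1 + y^2)


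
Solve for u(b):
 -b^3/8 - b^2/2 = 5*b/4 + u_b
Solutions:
 u(b) = C1 - b^4/32 - b^3/6 - 5*b^2/8


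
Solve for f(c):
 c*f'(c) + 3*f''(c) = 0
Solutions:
 f(c) = C1 + C2*erf(sqrt(6)*c/6)


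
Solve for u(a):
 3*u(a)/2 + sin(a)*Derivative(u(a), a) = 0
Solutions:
 u(a) = C1*(cos(a) + 1)^(3/4)/(cos(a) - 1)^(3/4)


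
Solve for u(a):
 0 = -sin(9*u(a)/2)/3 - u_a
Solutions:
 u(a) = -2*acos((-C1 - exp(3*a))/(C1 - exp(3*a)))/9 + 4*pi/9
 u(a) = 2*acos((-C1 - exp(3*a))/(C1 - exp(3*a)))/9


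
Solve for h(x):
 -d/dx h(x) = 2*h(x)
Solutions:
 h(x) = C1*exp(-2*x)


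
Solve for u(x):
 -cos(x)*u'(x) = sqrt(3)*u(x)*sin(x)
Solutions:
 u(x) = C1*cos(x)^(sqrt(3))


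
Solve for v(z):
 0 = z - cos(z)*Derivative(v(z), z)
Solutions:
 v(z) = C1 + Integral(z/cos(z), z)


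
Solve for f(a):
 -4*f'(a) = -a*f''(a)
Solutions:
 f(a) = C1 + C2*a^5


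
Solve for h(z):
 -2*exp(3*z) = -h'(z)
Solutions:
 h(z) = C1 + 2*exp(3*z)/3


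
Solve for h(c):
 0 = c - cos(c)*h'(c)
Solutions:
 h(c) = C1 + Integral(c/cos(c), c)


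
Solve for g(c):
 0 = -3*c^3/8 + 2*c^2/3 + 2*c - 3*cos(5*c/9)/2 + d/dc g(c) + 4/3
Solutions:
 g(c) = C1 + 3*c^4/32 - 2*c^3/9 - c^2 - 4*c/3 + 27*sin(5*c/9)/10


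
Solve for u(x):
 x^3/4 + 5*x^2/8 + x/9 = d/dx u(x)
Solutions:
 u(x) = C1 + x^4/16 + 5*x^3/24 + x^2/18


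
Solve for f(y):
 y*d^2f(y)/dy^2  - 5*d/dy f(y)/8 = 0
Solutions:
 f(y) = C1 + C2*y^(13/8)


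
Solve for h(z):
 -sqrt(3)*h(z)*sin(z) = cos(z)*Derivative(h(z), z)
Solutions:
 h(z) = C1*cos(z)^(sqrt(3))


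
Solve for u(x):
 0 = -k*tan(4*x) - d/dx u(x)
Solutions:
 u(x) = C1 + k*log(cos(4*x))/4


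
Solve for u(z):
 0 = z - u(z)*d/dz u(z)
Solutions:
 u(z) = -sqrt(C1 + z^2)
 u(z) = sqrt(C1 + z^2)


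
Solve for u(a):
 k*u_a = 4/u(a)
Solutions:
 u(a) = -sqrt(C1 + 8*a/k)
 u(a) = sqrt(C1 + 8*a/k)


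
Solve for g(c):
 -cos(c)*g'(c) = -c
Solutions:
 g(c) = C1 + Integral(c/cos(c), c)


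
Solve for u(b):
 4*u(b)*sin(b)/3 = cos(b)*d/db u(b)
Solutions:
 u(b) = C1/cos(b)^(4/3)


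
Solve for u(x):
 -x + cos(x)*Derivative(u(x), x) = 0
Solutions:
 u(x) = C1 + Integral(x/cos(x), x)


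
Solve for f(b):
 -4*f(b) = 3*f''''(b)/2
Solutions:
 f(b) = (C1*sin(2^(1/4)*3^(3/4)*b/3) + C2*cos(2^(1/4)*3^(3/4)*b/3))*exp(-2^(1/4)*3^(3/4)*b/3) + (C3*sin(2^(1/4)*3^(3/4)*b/3) + C4*cos(2^(1/4)*3^(3/4)*b/3))*exp(2^(1/4)*3^(3/4)*b/3)


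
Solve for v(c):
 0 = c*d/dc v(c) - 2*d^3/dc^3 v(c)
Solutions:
 v(c) = C1 + Integral(C2*airyai(2^(2/3)*c/2) + C3*airybi(2^(2/3)*c/2), c)


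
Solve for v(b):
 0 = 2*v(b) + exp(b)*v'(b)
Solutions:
 v(b) = C1*exp(2*exp(-b))


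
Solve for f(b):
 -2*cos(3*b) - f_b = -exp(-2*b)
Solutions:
 f(b) = C1 - 2*sin(3*b)/3 - exp(-2*b)/2


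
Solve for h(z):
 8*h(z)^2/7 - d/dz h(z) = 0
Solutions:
 h(z) = -7/(C1 + 8*z)


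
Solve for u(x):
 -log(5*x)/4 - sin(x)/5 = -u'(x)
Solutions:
 u(x) = C1 + x*log(x)/4 - x/4 + x*log(5)/4 - cos(x)/5


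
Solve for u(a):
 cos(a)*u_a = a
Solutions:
 u(a) = C1 + Integral(a/cos(a), a)


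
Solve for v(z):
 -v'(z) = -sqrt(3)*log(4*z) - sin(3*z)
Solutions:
 v(z) = C1 + sqrt(3)*z*(log(z) - 1) + 2*sqrt(3)*z*log(2) - cos(3*z)/3


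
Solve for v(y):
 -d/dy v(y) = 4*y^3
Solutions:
 v(y) = C1 - y^4


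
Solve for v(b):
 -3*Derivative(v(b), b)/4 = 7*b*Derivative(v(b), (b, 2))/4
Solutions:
 v(b) = C1 + C2*b^(4/7)


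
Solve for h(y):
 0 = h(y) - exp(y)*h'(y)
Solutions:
 h(y) = C1*exp(-exp(-y))


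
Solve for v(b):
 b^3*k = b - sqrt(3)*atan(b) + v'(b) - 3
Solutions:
 v(b) = C1 + b^4*k/4 - b^2/2 + 3*b + sqrt(3)*(b*atan(b) - log(b^2 + 1)/2)


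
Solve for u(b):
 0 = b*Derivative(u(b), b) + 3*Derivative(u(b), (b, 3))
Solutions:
 u(b) = C1 + Integral(C2*airyai(-3^(2/3)*b/3) + C3*airybi(-3^(2/3)*b/3), b)


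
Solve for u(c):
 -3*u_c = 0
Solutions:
 u(c) = C1


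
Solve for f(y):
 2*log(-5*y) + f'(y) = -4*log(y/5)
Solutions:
 f(y) = C1 - 6*y*log(y) + 2*y*(log(5) + 3 - I*pi)


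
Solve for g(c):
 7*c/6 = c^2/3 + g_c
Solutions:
 g(c) = C1 - c^3/9 + 7*c^2/12


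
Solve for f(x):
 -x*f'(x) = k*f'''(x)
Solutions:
 f(x) = C1 + Integral(C2*airyai(x*(-1/k)^(1/3)) + C3*airybi(x*(-1/k)^(1/3)), x)


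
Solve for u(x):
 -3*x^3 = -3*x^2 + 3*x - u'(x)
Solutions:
 u(x) = C1 + 3*x^4/4 - x^3 + 3*x^2/2


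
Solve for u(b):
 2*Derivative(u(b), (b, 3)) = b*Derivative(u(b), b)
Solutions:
 u(b) = C1 + Integral(C2*airyai(2^(2/3)*b/2) + C3*airybi(2^(2/3)*b/2), b)


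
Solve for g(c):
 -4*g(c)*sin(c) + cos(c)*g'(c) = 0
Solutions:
 g(c) = C1/cos(c)^4
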